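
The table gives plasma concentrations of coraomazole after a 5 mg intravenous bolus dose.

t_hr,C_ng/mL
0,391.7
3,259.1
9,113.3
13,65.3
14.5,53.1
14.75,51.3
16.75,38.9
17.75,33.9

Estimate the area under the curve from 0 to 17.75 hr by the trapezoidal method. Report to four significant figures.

AUC = 2679 ng/mL·hr

Trapezoidal AUC_0→17.75:
  [0→3]: (391.7+259.1)/2 × 3 = 976.2
  [3→9]: (259.1+113.3)/2 × 6 = 1117.2
  [9→13]: (113.3+65.3)/2 × 4 = 357.2
  [13→14.5]: (65.3+53.1)/2 × 1.5 = 88.8
  [14.5→14.75]: (53.1+51.3)/2 × 0.25 = 13.05
  [14.75→16.75]: (51.3+38.9)/2 × 2 = 90.2
  [16.75→17.75]: (38.9+33.9)/2 × 1 = 36.4
  Sum = 2679.05 ng/mL·hr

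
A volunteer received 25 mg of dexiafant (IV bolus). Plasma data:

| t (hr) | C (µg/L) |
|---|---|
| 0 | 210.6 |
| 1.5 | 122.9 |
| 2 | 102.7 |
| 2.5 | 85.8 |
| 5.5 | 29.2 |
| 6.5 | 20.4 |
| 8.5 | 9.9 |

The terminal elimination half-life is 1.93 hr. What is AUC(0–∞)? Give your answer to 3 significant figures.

AUC = 609 µg/L·hr

Trapezoidal AUC_0→8.5:
  [0→1.5]: (210.6+122.9)/2 × 1.5 = 250.125
  [1.5→2]: (122.9+102.7)/2 × 0.5 = 56.4
  [2→2.5]: (102.7+85.8)/2 × 0.5 = 47.125
  [2.5→5.5]: (85.8+29.2)/2 × 3 = 172.5
  [5.5→6.5]: (29.2+20.4)/2 × 1 = 24.8
  [6.5→8.5]: (20.4+9.9)/2 × 2 = 30.3
  Sum = 581.25 µg/L·hr
k_e = ln2 / t½ = 0.693147 / 1.93 = 0.3591 hr^-1
Extrapolated tail: C_last / k_e = 9.9 / 0.3591 = 27.569
AUC_0→∞ = 581.25 + 27.569 = 608.819 µg/L·hr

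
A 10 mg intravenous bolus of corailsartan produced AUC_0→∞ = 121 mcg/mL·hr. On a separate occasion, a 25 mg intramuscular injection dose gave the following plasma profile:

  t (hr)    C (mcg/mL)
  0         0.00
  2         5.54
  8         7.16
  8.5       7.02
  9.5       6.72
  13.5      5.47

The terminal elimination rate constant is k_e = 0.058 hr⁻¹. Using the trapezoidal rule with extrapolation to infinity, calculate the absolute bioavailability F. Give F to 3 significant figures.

F = 0.571

Trapezoidal AUC_0→13.5 (intramuscular injection):
  [0→2]: (0.00+5.54)/2 × 2 = 5.54
  [2→8]: (5.54+7.16)/2 × 6 = 38.1
  [8→8.5]: (7.16+7.02)/2 × 0.5 = 3.545
  [8.5→9.5]: (7.02+6.72)/2 × 1 = 6.87
  [9.5→13.5]: (6.72+5.47)/2 × 4 = 24.38
  Sum = 78.435 mcg/mL·hr
Tail: C_last/k_e = 5.47/0.058 = 94.310
AUC_0→∞ (intramuscular injection) = 78.435 + 94.310 = 172.745 mcg/mL·hr
F = (AUC_ev/D_ev)/(AUC_iv/D_iv) = (172.745/25)/(121/10) = 6.9098/12.1 = 0.5711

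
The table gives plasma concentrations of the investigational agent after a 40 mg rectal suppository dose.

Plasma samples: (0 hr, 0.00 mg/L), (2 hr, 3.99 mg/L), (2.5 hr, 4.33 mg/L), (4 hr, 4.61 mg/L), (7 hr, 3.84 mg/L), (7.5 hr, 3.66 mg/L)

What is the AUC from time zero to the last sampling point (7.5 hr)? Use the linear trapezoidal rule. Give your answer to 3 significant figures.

Trapezoidal AUC_0→7.5:
  [0→2]: (0.00+3.99)/2 × 2 = 3.99
  [2→2.5]: (3.99+4.33)/2 × 0.5 = 2.08
  [2.5→4]: (4.33+4.61)/2 × 1.5 = 6.705
  [4→7]: (4.61+3.84)/2 × 3 = 12.675
  [7→7.5]: (3.84+3.66)/2 × 0.5 = 1.875
  Sum = 27.325 mg/L·hr

AUC = 27.3 mg/L·hr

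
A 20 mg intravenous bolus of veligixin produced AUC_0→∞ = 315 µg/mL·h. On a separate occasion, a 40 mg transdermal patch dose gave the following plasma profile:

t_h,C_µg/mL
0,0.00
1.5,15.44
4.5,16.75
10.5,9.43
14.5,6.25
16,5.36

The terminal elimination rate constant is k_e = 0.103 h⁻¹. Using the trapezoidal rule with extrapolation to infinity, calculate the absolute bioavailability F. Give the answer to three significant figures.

F = 0.366

Trapezoidal AUC_0→16 (transdermal patch):
  [0→1.5]: (0.00+15.44)/2 × 1.5 = 11.58
  [1.5→4.5]: (15.44+16.75)/2 × 3 = 48.285
  [4.5→10.5]: (16.75+9.43)/2 × 6 = 78.54
  [10.5→14.5]: (9.43+6.25)/2 × 4 = 31.36
  [14.5→16]: (6.25+5.36)/2 × 1.5 = 8.7075
  Sum = 178.4725 µg/mL·h
Tail: C_last/k_e = 5.36/0.103 = 52.039
AUC_0→∞ (transdermal patch) = 178.4725 + 52.039 = 230.5115 µg/mL·h
F = (AUC_ev/D_ev)/(AUC_iv/D_iv) = (230.5115/40)/(315/20) = 5.7627875/15.75 = 0.3659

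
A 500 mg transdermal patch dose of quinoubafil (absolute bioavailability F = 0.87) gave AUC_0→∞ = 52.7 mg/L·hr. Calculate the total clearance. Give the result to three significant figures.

CL = 8.25 L/hr

CL = F × Dose / AUC_0→∞
   = 0.87 × 500 / 52.7 = 8.25427 L/hr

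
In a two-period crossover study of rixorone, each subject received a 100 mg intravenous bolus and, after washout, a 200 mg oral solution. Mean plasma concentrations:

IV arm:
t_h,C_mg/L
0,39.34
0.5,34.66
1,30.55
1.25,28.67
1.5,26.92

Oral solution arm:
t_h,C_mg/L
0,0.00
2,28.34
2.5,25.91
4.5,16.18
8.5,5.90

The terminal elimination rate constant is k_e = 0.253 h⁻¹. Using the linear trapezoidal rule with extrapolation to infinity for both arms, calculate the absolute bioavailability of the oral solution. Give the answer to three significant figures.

Trapezoidal AUC_0→1.5 (IV):
  [0→0.5]: (39.34+34.66)/2 × 0.5 = 18.5
  [0.5→1]: (34.66+30.55)/2 × 0.5 = 16.3025
  [1→1.25]: (30.55+28.67)/2 × 0.25 = 7.4025
  [1.25→1.5]: (28.67+26.92)/2 × 0.25 = 6.94875
  Sum = 49.15375 mg/L·h
IV tail: 26.92/0.253 = 106.403; AUC_iv,0→∞ = 49.15375 + 106.403 = 155.55675 mg/L·h
Trapezoidal AUC_0→8.5 (oral solution):
  [0→2]: (0.00+28.34)/2 × 2 = 28.34
  [2→2.5]: (28.34+25.91)/2 × 0.5 = 13.5625
  [2.5→4.5]: (25.91+16.18)/2 × 2 = 42.09
  [4.5→8.5]: (16.18+5.90)/2 × 4 = 44.16
  Sum = 128.1525 mg/L·h
oral solution tail: 5.90/0.253 = 23.320; AUC_ev,0→∞ = 128.1525 + 23.320 = 151.4725 mg/L·h
F = (AUC_ev/D_ev)/(AUC_iv/D_iv) = (151.4725/200)/(155.55675/100) = 0.7573625/1.5555675 = 0.4869

F = 0.487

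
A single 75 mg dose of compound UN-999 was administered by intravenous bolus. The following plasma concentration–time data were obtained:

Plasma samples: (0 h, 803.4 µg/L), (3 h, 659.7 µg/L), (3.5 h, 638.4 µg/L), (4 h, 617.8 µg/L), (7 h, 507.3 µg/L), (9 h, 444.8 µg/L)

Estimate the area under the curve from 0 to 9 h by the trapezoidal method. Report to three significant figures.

Trapezoidal AUC_0→9:
  [0→3]: (803.4+659.7)/2 × 3 = 2194.65
  [3→3.5]: (659.7+638.4)/2 × 0.5 = 324.525
  [3.5→4]: (638.4+617.8)/2 × 0.5 = 314.05
  [4→7]: (617.8+507.3)/2 × 3 = 1687.65
  [7→9]: (507.3+444.8)/2 × 2 = 952.1
  Sum = 5472.975 µg/L·h

AUC = 5470 µg/L·h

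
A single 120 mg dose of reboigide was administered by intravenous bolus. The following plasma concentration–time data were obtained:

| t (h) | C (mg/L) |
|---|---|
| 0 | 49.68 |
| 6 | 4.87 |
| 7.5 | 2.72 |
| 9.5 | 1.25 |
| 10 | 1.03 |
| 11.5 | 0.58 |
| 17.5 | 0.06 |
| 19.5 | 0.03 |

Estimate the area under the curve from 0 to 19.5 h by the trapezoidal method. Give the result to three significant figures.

Trapezoidal AUC_0→19.5:
  [0→6]: (49.68+4.87)/2 × 6 = 163.65
  [6→7.5]: (4.87+2.72)/2 × 1.5 = 5.6925
  [7.5→9.5]: (2.72+1.25)/2 × 2 = 3.97
  [9.5→10]: (1.25+1.03)/2 × 0.5 = 0.57
  [10→11.5]: (1.03+0.58)/2 × 1.5 = 1.2075
  [11.5→17.5]: (0.58+0.06)/2 × 6 = 1.92
  [17.5→19.5]: (0.06+0.03)/2 × 2 = 0.09
  Sum = 177.1 mg/L·h

AUC = 177 mg/L·h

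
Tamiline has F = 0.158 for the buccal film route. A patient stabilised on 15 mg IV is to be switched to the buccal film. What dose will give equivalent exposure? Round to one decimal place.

For equal systemic exposure: F × D_ev = D_iv
D_ev = D_iv / F = 15 / 0.158 = 94.9367 mg

D_buccal = 94.9 mg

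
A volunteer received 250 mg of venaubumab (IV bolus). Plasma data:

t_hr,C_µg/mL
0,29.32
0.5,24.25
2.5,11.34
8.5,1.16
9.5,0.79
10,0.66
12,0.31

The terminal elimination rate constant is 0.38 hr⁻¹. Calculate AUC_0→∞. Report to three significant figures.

AUC = 89.6 µg/mL·hr

Trapezoidal AUC_0→12:
  [0→0.5]: (29.32+24.25)/2 × 0.5 = 13.3925
  [0.5→2.5]: (24.25+11.34)/2 × 2 = 35.59
  [2.5→8.5]: (11.34+1.16)/2 × 6 = 37.5
  [8.5→9.5]: (1.16+0.79)/2 × 1 = 0.975
  [9.5→10]: (0.79+0.66)/2 × 0.5 = 0.3625
  [10→12]: (0.66+0.31)/2 × 2 = 0.97
  Sum = 88.79 µg/mL·hr
Extrapolated tail: C_last / k_e = 0.31 / 0.38 = 0.816
AUC_0→∞ = 88.79 + 0.816 = 89.606 µg/mL·hr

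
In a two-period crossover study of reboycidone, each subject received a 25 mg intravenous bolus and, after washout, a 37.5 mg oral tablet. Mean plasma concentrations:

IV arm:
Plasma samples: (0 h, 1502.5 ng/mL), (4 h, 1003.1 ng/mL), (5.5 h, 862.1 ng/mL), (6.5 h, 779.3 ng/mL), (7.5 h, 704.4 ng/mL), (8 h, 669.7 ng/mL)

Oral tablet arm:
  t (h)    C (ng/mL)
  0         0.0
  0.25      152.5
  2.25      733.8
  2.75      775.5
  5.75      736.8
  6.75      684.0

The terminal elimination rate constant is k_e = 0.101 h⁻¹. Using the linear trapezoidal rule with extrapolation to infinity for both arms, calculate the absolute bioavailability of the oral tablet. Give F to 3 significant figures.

F = 0.492

Trapezoidal AUC_0→8 (IV):
  [0→4]: (1502.5+1003.1)/2 × 4 = 5011.2
  [4→5.5]: (1003.1+862.1)/2 × 1.5 = 1398.9
  [5.5→6.5]: (862.1+779.3)/2 × 1 = 820.7
  [6.5→7.5]: (779.3+704.4)/2 × 1 = 741.85
  [7.5→8]: (704.4+669.7)/2 × 0.5 = 343.525
  Sum = 8316.175 ng/mL·h
IV tail: 669.7/0.101 = 6630.693; AUC_iv,0→∞ = 8316.175 + 6630.693 = 14946.868 ng/mL·h
Trapezoidal AUC_0→6.75 (oral tablet):
  [0→0.25]: (0.0+152.5)/2 × 0.25 = 19.0625
  [0.25→2.25]: (152.5+733.8)/2 × 2 = 886.3
  [2.25→2.75]: (733.8+775.5)/2 × 0.5 = 377.325
  [2.75→5.75]: (775.5+736.8)/2 × 3 = 2268.45
  [5.75→6.75]: (736.8+684.0)/2 × 1 = 710.4
  Sum = 4261.5375 ng/mL·h
oral tablet tail: 684.0/0.101 = 6772.277; AUC_ev,0→∞ = 4261.5375 + 6772.277 = 11033.8145 ng/mL·h
F = (AUC_ev/D_ev)/(AUC_iv/D_iv) = (11033.8145/37.5)/(14946.868/25) = 294.235/597.87472 = 0.4921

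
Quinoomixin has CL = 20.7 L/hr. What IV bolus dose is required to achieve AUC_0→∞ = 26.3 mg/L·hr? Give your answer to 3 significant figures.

Dose_iv = CL × AUC_0→∞
     = 20.7 × 26.3 = 544.41 mg

Dose = 544 mg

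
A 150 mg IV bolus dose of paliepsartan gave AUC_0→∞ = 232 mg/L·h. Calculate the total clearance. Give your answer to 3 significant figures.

CL = Dose_iv / AUC_0→∞
   = 150 / 232 = 0.646552 L/h

CL = 0.647 L/h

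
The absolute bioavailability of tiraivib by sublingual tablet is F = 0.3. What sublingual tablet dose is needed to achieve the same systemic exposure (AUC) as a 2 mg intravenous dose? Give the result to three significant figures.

D_sublingual = 6.67 mg

For equal systemic exposure: F × D_ev = D_iv
D_ev = D_iv / F = 2 / 0.3 = 6.66667 mg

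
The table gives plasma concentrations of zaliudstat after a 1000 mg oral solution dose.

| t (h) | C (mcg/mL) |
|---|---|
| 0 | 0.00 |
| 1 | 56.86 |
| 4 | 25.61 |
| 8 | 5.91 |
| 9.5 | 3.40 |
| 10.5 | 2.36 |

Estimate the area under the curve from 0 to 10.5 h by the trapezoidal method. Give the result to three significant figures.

AUC = 225 mcg/mL·h

Trapezoidal AUC_0→10.5:
  [0→1]: (0.00+56.86)/2 × 1 = 28.43
  [1→4]: (56.86+25.61)/2 × 3 = 123.705
  [4→8]: (25.61+5.91)/2 × 4 = 63.04
  [8→9.5]: (5.91+3.40)/2 × 1.5 = 6.9825
  [9.5→10.5]: (3.40+2.36)/2 × 1 = 2.88
  Sum = 225.0375 mcg/mL·h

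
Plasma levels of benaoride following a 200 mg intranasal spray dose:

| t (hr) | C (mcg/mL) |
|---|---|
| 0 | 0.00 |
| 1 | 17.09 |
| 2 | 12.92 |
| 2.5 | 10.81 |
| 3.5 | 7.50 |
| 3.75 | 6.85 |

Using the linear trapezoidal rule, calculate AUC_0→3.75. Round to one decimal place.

Trapezoidal AUC_0→3.75:
  [0→1]: (0.00+17.09)/2 × 1 = 8.545
  [1→2]: (17.09+12.92)/2 × 1 = 15.005
  [2→2.5]: (12.92+10.81)/2 × 0.5 = 5.9325
  [2.5→3.5]: (10.81+7.50)/2 × 1 = 9.155
  [3.5→3.75]: (7.50+6.85)/2 × 0.25 = 1.79375
  Sum = 40.43125 mcg/mL·hr

AUC = 40.4 mcg/mL·hr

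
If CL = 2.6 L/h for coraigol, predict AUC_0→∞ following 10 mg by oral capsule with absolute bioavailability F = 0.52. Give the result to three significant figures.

AUC = 2.00 mg/L·h

AUC_0→∞ = F × Dose / CL
        = 0.52 × 10 / 2.6 = 2 mg/L·h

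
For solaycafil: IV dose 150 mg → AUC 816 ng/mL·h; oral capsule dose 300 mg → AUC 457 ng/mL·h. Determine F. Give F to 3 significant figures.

F = (AUC_ev / D_ev) / (AUC_iv / D_iv)
  = (457/300) / (816/150)
  = 1.52333 / 5.44 = 0.2800

F = 0.280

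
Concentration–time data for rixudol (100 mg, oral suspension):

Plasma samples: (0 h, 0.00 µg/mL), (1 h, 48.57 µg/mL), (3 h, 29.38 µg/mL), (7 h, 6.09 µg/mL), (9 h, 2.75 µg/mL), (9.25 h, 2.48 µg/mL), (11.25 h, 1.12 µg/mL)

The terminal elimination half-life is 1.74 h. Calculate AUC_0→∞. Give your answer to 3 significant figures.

Trapezoidal AUC_0→11.25:
  [0→1]: (0.00+48.57)/2 × 1 = 24.285
  [1→3]: (48.57+29.38)/2 × 2 = 77.95
  [3→7]: (29.38+6.09)/2 × 4 = 70.94
  [7→9]: (6.09+2.75)/2 × 2 = 8.84
  [9→9.25]: (2.75+2.48)/2 × 0.25 = 0.65375
  [9.25→11.25]: (2.48+1.12)/2 × 2 = 3.6
  Sum = 186.26875 µg/mL·h
k_e = ln2 / t½ = 0.693147 / 1.74 = 0.3984 h^-1
Extrapolated tail: C_last / k_e = 1.12 / 0.3984 = 2.811
AUC_0→∞ = 186.26875 + 2.811 = 189.07975 µg/mL·h

AUC = 189 µg/mL·h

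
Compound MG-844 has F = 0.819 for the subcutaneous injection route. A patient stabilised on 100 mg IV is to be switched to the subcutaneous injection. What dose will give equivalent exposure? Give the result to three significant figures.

D_subcutaneous = 122 mg

For equal systemic exposure: F × D_ev = D_iv
D_ev = D_iv / F = 100 / 0.819 = 122.1 mg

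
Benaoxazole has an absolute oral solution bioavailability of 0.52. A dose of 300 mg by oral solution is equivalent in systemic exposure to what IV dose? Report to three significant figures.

Systemic exposure from an extravascular dose = F × D_ev, so the equivalent IV dose is F × D_ev.
D_iv = F × D_ev = 0.52 × 300 = 156 mg

D_iv = 156 mg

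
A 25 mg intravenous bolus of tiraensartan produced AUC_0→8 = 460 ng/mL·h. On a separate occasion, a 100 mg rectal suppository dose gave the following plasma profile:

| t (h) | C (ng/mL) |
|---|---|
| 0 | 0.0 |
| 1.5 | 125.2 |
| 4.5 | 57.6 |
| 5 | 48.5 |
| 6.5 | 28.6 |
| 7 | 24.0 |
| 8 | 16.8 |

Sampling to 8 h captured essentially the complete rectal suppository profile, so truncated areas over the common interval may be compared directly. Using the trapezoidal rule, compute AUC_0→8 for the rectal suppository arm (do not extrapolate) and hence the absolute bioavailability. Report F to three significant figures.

F = 0.264

Trapezoidal AUC_0→8 (rectal suppository):
  [0→1.5]: (0.0+125.2)/2 × 1.5 = 93.9
  [1.5→4.5]: (125.2+57.6)/2 × 3 = 274.2
  [4.5→5]: (57.6+48.5)/2 × 0.5 = 26.525
  [5→6.5]: (48.5+28.6)/2 × 1.5 = 57.825
  [6.5→7]: (28.6+24.0)/2 × 0.5 = 13.15
  [7→8]: (24.0+16.8)/2 × 1 = 20.4
  Sum = 486.0 ng/mL·h
F = (AUC_ev/D_ev)/(AUC_iv/D_iv) = (486.0/100)/(460/25) = 4.86/18.4 = 0.2641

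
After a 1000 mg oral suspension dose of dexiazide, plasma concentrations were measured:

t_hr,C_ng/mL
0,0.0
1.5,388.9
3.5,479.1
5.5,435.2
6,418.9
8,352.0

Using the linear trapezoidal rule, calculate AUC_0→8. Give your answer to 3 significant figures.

Trapezoidal AUC_0→8:
  [0→1.5]: (0.0+388.9)/2 × 1.5 = 291.675
  [1.5→3.5]: (388.9+479.1)/2 × 2 = 868.0
  [3.5→5.5]: (479.1+435.2)/2 × 2 = 914.3
  [5.5→6]: (435.2+418.9)/2 × 0.5 = 213.525
  [6→8]: (418.9+352.0)/2 × 2 = 770.9
  Sum = 3058.4 ng/mL·hr

AUC = 3060 ng/mL·hr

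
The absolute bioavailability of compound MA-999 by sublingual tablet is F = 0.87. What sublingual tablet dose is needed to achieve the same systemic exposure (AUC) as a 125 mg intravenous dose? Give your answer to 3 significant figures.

D_sublingual = 144 mg

For equal systemic exposure: F × D_ev = D_iv
D_ev = D_iv / F = 125 / 0.87 = 143.678 mg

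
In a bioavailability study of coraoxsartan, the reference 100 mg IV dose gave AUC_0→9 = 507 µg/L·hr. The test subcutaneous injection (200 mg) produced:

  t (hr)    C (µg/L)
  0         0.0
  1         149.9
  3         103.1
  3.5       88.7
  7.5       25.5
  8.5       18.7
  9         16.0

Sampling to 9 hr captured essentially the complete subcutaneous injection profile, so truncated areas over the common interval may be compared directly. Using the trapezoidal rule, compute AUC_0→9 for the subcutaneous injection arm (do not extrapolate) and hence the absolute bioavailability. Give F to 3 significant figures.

Trapezoidal AUC_0→9 (subcutaneous injection):
  [0→1]: (0.0+149.9)/2 × 1 = 74.95
  [1→3]: (149.9+103.1)/2 × 2 = 253.0
  [3→3.5]: (103.1+88.7)/2 × 0.5 = 47.95
  [3.5→7.5]: (88.7+25.5)/2 × 4 = 228.4
  [7.5→8.5]: (25.5+18.7)/2 × 1 = 22.1
  [8.5→9]: (18.7+16.0)/2 × 0.5 = 8.675
  Sum = 635.075 µg/L·hr
F = (AUC_ev/D_ev)/(AUC_iv/D_iv) = (635.075/200)/(507/100) = 3.175375/5.07 = 0.6263

F = 0.626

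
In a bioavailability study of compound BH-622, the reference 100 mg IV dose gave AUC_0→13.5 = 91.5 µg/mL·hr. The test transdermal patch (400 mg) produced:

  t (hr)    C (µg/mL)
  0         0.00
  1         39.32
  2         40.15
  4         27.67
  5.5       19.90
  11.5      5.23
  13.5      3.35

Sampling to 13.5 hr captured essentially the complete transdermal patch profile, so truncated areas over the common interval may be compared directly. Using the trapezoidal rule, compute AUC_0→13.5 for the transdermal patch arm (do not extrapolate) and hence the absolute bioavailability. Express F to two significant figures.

F = 0.67

Trapezoidal AUC_0→13.5 (transdermal patch):
  [0→1]: (0.00+39.32)/2 × 1 = 19.66
  [1→2]: (39.32+40.15)/2 × 1 = 39.735
  [2→4]: (40.15+27.67)/2 × 2 = 67.82
  [4→5.5]: (27.67+19.90)/2 × 1.5 = 35.6775
  [5.5→11.5]: (19.90+5.23)/2 × 6 = 75.39
  [11.5→13.5]: (5.23+3.35)/2 × 2 = 8.58
  Sum = 246.8625 µg/mL·hr
F = (AUC_ev/D_ev)/(AUC_iv/D_iv) = (246.8625/400)/(91.5/100) = 0.61715625/0.915 = 0.6745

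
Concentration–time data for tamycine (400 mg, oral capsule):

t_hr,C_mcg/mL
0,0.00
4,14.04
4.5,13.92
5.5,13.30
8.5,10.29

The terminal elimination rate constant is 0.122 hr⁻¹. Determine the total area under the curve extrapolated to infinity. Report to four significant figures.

AUC = 168.4 mcg/mL·hr

Trapezoidal AUC_0→8.5:
  [0→4]: (0.00+14.04)/2 × 4 = 28.08
  [4→4.5]: (14.04+13.92)/2 × 0.5 = 6.99
  [4.5→5.5]: (13.92+13.30)/2 × 1 = 13.61
  [5.5→8.5]: (13.30+10.29)/2 × 3 = 35.385
  Sum = 84.065 mcg/mL·hr
Extrapolated tail: C_last / k_e = 10.29 / 0.122 = 84.344
AUC_0→∞ = 84.065 + 84.344 = 168.409 mcg/mL·hr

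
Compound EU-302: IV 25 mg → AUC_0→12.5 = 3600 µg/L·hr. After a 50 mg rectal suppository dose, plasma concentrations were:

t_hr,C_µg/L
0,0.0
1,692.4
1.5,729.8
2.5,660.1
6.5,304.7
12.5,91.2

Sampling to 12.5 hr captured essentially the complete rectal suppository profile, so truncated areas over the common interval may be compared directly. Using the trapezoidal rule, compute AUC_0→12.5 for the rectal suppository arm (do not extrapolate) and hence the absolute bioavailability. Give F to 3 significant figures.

Trapezoidal AUC_0→12.5 (rectal suppository):
  [0→1]: (0.0+692.4)/2 × 1 = 346.2
  [1→1.5]: (692.4+729.8)/2 × 0.5 = 355.55
  [1.5→2.5]: (729.8+660.1)/2 × 1 = 694.95
  [2.5→6.5]: (660.1+304.7)/2 × 4 = 1929.6
  [6.5→12.5]: (304.7+91.2)/2 × 6 = 1187.7
  Sum = 4514.0 µg/L·hr
F = (AUC_ev/D_ev)/(AUC_iv/D_iv) = (4514.0/50)/(3600/25) = 90.28/144 = 0.6269

F = 0.627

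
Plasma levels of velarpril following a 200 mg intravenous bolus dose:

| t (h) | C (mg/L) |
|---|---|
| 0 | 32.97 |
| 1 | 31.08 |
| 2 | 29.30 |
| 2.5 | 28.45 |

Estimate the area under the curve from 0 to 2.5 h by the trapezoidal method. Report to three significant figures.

Trapezoidal AUC_0→2.5:
  [0→1]: (32.97+31.08)/2 × 1 = 32.025
  [1→2]: (31.08+29.30)/2 × 1 = 30.19
  [2→2.5]: (29.30+28.45)/2 × 0.5 = 14.4375
  Sum = 76.6525 mg/L·h

AUC = 76.7 mg/L·h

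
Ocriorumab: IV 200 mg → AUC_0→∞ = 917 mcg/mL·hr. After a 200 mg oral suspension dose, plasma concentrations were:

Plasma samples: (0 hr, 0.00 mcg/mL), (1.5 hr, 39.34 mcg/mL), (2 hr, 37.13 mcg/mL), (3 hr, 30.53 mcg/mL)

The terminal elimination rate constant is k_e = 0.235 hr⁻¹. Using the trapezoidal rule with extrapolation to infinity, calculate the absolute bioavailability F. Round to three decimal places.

F = 0.232

Trapezoidal AUC_0→3 (oral suspension):
  [0→1.5]: (0.00+39.34)/2 × 1.5 = 29.505
  [1.5→2]: (39.34+37.13)/2 × 0.5 = 19.1175
  [2→3]: (37.13+30.53)/2 × 1 = 33.83
  Sum = 82.4525 mcg/mL·hr
Tail: C_last/k_e = 30.53/0.235 = 129.915
AUC_0→∞ (oral suspension) = 82.4525 + 129.915 = 212.3675 mcg/mL·hr
F = (AUC_ev/D_ev)/(AUC_iv/D_iv) = (212.3675/200)/(917/200) = 1.0618375/4.585 = 0.2316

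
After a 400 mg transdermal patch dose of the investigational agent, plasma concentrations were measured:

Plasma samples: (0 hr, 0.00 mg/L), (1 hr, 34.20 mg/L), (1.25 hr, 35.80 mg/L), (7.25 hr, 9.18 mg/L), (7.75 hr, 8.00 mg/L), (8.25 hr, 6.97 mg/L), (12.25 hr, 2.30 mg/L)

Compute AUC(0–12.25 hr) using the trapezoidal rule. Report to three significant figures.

Trapezoidal AUC_0→12.25:
  [0→1]: (0.00+34.20)/2 × 1 = 17.1
  [1→1.25]: (34.20+35.80)/2 × 0.25 = 8.75
  [1.25→7.25]: (35.80+9.18)/2 × 6 = 134.94
  [7.25→7.75]: (9.18+8.00)/2 × 0.5 = 4.295
  [7.75→8.25]: (8.00+6.97)/2 × 0.5 = 3.7425
  [8.25→12.25]: (6.97+2.30)/2 × 4 = 18.54
  Sum = 187.3675 mg/L·hr

AUC = 187 mg/L·hr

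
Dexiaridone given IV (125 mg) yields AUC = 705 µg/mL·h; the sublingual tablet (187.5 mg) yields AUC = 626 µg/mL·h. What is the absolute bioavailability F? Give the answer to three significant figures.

F = (AUC_ev / D_ev) / (AUC_iv / D_iv)
  = (626/187.5) / (705/125)
  = 3.33867 / 5.64 = 0.5920

F = 0.592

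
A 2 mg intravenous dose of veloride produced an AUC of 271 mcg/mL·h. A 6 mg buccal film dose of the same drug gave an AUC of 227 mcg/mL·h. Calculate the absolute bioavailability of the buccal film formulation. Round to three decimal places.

F = 0.279

F = (AUC_ev / D_ev) / (AUC_iv / D_iv)
  = (227/6) / (271/2)
  = 37.8333 / 135.5 = 0.2792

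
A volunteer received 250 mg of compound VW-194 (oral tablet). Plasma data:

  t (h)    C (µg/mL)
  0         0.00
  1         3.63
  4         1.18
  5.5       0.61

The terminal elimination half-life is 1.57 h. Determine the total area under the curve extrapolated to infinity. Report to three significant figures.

AUC = 11.8 µg/mL·h

Trapezoidal AUC_0→5.5:
  [0→1]: (0.00+3.63)/2 × 1 = 1.815
  [1→4]: (3.63+1.18)/2 × 3 = 7.215
  [4→5.5]: (1.18+0.61)/2 × 1.5 = 1.3425
  Sum = 10.3725 µg/mL·h
k_e = ln2 / t½ = 0.693147 / 1.57 = 0.4415 h^-1
Extrapolated tail: C_last / k_e = 0.61 / 0.4415 = 1.382
AUC_0→∞ = 10.3725 + 1.382 = 11.7545 µg/mL·h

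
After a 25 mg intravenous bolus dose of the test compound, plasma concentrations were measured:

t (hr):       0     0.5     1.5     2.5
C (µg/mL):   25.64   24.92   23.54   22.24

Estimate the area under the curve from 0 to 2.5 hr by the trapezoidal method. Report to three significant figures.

AUC = 59.8 µg/mL·hr

Trapezoidal AUC_0→2.5:
  [0→0.5]: (25.64+24.92)/2 × 0.5 = 12.64
  [0.5→1.5]: (24.92+23.54)/2 × 1 = 24.23
  [1.5→2.5]: (23.54+22.24)/2 × 1 = 22.89
  Sum = 59.76 µg/mL·hr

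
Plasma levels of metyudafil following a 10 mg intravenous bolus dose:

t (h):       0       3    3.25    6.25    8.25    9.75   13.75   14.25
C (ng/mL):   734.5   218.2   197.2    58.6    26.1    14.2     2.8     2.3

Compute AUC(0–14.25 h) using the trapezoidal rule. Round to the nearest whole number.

AUC = 2015 ng/mL·h

Trapezoidal AUC_0→14.25:
  [0→3]: (734.5+218.2)/2 × 3 = 1429.05
  [3→3.25]: (218.2+197.2)/2 × 0.25 = 51.925
  [3.25→6.25]: (197.2+58.6)/2 × 3 = 383.7
  [6.25→8.25]: (58.6+26.1)/2 × 2 = 84.7
  [8.25→9.75]: (26.1+14.2)/2 × 1.5 = 30.225
  [9.75→13.75]: (14.2+2.8)/2 × 4 = 34.0
  [13.75→14.25]: (2.8+2.3)/2 × 0.5 = 1.275
  Sum = 2014.875 ng/mL·h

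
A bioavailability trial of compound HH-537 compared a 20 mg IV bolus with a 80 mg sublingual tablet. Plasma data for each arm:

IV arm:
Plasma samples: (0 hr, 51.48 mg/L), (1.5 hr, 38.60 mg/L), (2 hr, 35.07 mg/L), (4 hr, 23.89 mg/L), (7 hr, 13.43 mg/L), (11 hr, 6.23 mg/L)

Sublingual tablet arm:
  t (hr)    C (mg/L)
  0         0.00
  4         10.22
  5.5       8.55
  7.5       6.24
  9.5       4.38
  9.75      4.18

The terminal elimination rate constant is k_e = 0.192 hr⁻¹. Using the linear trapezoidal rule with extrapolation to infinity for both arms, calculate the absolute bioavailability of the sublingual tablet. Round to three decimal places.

Trapezoidal AUC_0→11 (IV):
  [0→1.5]: (51.48+38.60)/2 × 1.5 = 67.56
  [1.5→2]: (38.60+35.07)/2 × 0.5 = 18.4175
  [2→4]: (35.07+23.89)/2 × 2 = 58.96
  [4→7]: (23.89+13.43)/2 × 3 = 55.98
  [7→11]: (13.43+6.23)/2 × 4 = 39.32
  Sum = 240.2375 mg/L·hr
IV tail: 6.23/0.192 = 32.448; AUC_iv,0→∞ = 240.2375 + 32.448 = 272.6855 mg/L·hr
Trapezoidal AUC_0→9.75 (sublingual tablet):
  [0→4]: (0.00+10.22)/2 × 4 = 20.44
  [4→5.5]: (10.22+8.55)/2 × 1.5 = 14.0775
  [5.5→7.5]: (8.55+6.24)/2 × 2 = 14.79
  [7.5→9.5]: (6.24+4.38)/2 × 2 = 10.62
  [9.5→9.75]: (4.38+4.18)/2 × 0.25 = 1.07
  Sum = 60.9975 mg/L·hr
sublingual tablet tail: 4.18/0.192 = 21.771; AUC_ev,0→∞ = 60.9975 + 21.771 = 82.7685 mg/L·hr
F = (AUC_ev/D_ev)/(AUC_iv/D_iv) = (82.7685/80)/(272.6855/20) = 1.03461/13.634275 = 0.0759

F = 0.076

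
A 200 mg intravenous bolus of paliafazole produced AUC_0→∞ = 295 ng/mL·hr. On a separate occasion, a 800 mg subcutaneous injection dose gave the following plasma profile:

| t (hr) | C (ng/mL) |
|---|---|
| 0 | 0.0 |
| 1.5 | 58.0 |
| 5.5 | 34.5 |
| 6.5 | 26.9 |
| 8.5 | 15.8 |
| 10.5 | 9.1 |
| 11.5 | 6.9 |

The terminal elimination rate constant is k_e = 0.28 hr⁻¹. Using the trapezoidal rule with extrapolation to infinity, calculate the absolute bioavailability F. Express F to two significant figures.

F = 0.30

Trapezoidal AUC_0→11.5 (subcutaneous injection):
  [0→1.5]: (0.0+58.0)/2 × 1.5 = 43.5
  [1.5→5.5]: (58.0+34.5)/2 × 4 = 185.0
  [5.5→6.5]: (34.5+26.9)/2 × 1 = 30.7
  [6.5→8.5]: (26.9+15.8)/2 × 2 = 42.7
  [8.5→10.5]: (15.8+9.1)/2 × 2 = 24.9
  [10.5→11.5]: (9.1+6.9)/2 × 1 = 8.0
  Sum = 334.8 ng/mL·hr
Tail: C_last/k_e = 6.9/0.28 = 24.643
AUC_0→∞ (subcutaneous injection) = 334.8 + 24.643 = 359.443 ng/mL·hr
F = (AUC_ev/D_ev)/(AUC_iv/D_iv) = (359.443/800)/(295/200) = 0.44930375/1.475 = 0.3046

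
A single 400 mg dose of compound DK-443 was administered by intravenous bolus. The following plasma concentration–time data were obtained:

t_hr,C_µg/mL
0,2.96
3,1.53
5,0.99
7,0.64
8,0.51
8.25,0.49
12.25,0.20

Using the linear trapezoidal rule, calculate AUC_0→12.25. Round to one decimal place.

AUC = 13.0 µg/mL·hr

Trapezoidal AUC_0→12.25:
  [0→3]: (2.96+1.53)/2 × 3 = 6.735
  [3→5]: (1.53+0.99)/2 × 2 = 2.52
  [5→7]: (0.99+0.64)/2 × 2 = 1.63
  [7→8]: (0.64+0.51)/2 × 1 = 0.575
  [8→8.25]: (0.51+0.49)/2 × 0.25 = 0.125
  [8.25→12.25]: (0.49+0.20)/2 × 4 = 1.38
  Sum = 12.965 µg/mL·hr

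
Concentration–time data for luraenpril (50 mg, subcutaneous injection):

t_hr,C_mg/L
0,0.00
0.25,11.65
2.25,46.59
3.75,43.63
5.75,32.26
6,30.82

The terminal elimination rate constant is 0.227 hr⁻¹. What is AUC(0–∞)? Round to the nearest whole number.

AUC = 347 mg/L·hr

Trapezoidal AUC_0→6:
  [0→0.25]: (0.00+11.65)/2 × 0.25 = 1.45625
  [0.25→2.25]: (11.65+46.59)/2 × 2 = 58.24
  [2.25→3.75]: (46.59+43.63)/2 × 1.5 = 67.665
  [3.75→5.75]: (43.63+32.26)/2 × 2 = 75.89
  [5.75→6]: (32.26+30.82)/2 × 0.25 = 7.885
  Sum = 211.13625 mg/L·hr
Extrapolated tail: C_last / k_e = 30.82 / 0.227 = 135.771
AUC_0→∞ = 211.13625 + 135.771 = 346.90725 mg/L·hr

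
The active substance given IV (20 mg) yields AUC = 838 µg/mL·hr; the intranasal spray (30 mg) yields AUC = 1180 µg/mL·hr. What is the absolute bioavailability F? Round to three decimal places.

F = 0.939

F = (AUC_ev / D_ev) / (AUC_iv / D_iv)
  = (1180/30) / (838/20)
  = 39.3333 / 41.9 = 0.9387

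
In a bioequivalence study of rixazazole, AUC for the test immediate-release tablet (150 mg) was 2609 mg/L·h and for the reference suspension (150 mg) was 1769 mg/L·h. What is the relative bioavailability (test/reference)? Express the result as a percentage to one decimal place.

F_rel = (AUC_test/D_test) / (AUC_ref/D_ref)
      = (2609/150) / (1769/150)
      = 17.3933 / 11.7933 = 1.4748 = 147.48%

F_rel = 147.5%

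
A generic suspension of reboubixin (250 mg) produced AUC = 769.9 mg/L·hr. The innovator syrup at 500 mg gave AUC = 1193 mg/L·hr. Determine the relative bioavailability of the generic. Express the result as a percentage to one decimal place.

F_rel = (AUC_test/D_test) / (AUC_ref/D_ref)
      = (769.9/250) / (1193/500)
      = 3.0796 / 2.386 = 1.2907 = 129.07%

F_rel = 129.1%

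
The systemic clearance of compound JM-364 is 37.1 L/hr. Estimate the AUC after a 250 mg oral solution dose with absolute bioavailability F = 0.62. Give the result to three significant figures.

AUC_0→∞ = F × Dose / CL
        = 0.62 × 250 / 37.1 = 4.1779 mg/L·hr

AUC = 4.18 mg/L·hr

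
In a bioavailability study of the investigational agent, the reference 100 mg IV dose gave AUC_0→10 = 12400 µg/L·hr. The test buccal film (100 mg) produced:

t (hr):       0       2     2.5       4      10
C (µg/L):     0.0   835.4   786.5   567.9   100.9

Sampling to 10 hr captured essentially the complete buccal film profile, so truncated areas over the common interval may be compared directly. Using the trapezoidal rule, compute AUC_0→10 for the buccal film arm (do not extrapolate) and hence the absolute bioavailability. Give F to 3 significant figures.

F = 0.344

Trapezoidal AUC_0→10 (buccal film):
  [0→2]: (0.0+835.4)/2 × 2 = 835.4
  [2→2.5]: (835.4+786.5)/2 × 0.5 = 405.475
  [2.5→4]: (786.5+567.9)/2 × 1.5 = 1015.8
  [4→10]: (567.9+100.9)/2 × 6 = 2006.4
  Sum = 4263.075 µg/L·hr
F = (AUC_ev/D_ev)/(AUC_iv/D_iv) = (4263.075/100)/(12400/100) = 42.63075/124 = 0.3438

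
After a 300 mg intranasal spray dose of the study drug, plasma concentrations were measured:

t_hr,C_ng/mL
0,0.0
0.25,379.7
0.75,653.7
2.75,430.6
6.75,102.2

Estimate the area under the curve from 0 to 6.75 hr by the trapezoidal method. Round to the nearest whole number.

Trapezoidal AUC_0→6.75:
  [0→0.25]: (0.0+379.7)/2 × 0.25 = 47.4625
  [0.25→0.75]: (379.7+653.7)/2 × 0.5 = 258.35
  [0.75→2.75]: (653.7+430.6)/2 × 2 = 1084.3
  [2.75→6.75]: (430.6+102.2)/2 × 4 = 1065.6
  Sum = 2455.7125 ng/mL·hr

AUC = 2456 ng/mL·hr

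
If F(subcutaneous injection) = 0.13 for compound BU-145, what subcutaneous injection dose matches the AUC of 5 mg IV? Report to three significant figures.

D_subcutaneous = 38.5 mg

For equal systemic exposure: F × D_ev = D_iv
D_ev = D_iv / F = 5 / 0.13 = 38.4615 mg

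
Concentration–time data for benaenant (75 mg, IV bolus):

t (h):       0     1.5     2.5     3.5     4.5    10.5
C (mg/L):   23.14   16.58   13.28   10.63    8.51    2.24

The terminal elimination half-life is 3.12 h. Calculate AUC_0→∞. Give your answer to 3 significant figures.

Trapezoidal AUC_0→10.5:
  [0→1.5]: (23.14+16.58)/2 × 1.5 = 29.79
  [1.5→2.5]: (16.58+13.28)/2 × 1 = 14.93
  [2.5→3.5]: (13.28+10.63)/2 × 1 = 11.955
  [3.5→4.5]: (10.63+8.51)/2 × 1 = 9.57
  [4.5→10.5]: (8.51+2.24)/2 × 6 = 32.25
  Sum = 98.495 mg/L·h
k_e = ln2 / t½ = 0.693147 / 3.12 = 0.2222 h^-1
Extrapolated tail: C_last / k_e = 2.24 / 0.2222 = 10.081
AUC_0→∞ = 98.495 + 10.081 = 108.576 mg/L·h

AUC = 109 mg/L·h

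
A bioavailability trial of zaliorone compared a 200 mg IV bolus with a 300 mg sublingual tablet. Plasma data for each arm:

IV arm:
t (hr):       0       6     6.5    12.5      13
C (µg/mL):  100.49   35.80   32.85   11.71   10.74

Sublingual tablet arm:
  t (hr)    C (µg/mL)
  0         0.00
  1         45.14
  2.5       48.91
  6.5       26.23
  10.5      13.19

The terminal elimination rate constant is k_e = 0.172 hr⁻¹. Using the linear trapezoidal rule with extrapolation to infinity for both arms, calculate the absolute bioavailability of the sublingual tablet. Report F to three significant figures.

Trapezoidal AUC_0→13 (IV):
  [0→6]: (100.49+35.80)/2 × 6 = 408.87
  [6→6.5]: (35.80+32.85)/2 × 0.5 = 17.1625
  [6.5→12.5]: (32.85+11.71)/2 × 6 = 133.68
  [12.5→13]: (11.71+10.74)/2 × 0.5 = 5.6125
  Sum = 565.325 µg/mL·hr
IV tail: 10.74/0.172 = 62.442; AUC_iv,0→∞ = 565.325 + 62.442 = 627.767 µg/mL·hr
Trapezoidal AUC_0→10.5 (sublingual tablet):
  [0→1]: (0.00+45.14)/2 × 1 = 22.57
  [1→2.5]: (45.14+48.91)/2 × 1.5 = 70.5375
  [2.5→6.5]: (48.91+26.23)/2 × 4 = 150.28
  [6.5→10.5]: (26.23+13.19)/2 × 4 = 78.84
  Sum = 322.2275 µg/mL·hr
sublingual tablet tail: 13.19/0.172 = 76.686; AUC_ev,0→∞ = 322.2275 + 76.686 = 398.9135 µg/mL·hr
F = (AUC_ev/D_ev)/(AUC_iv/D_iv) = (398.9135/300)/(627.767/200) = 1.32971/3.138835 = 0.4236

F = 0.424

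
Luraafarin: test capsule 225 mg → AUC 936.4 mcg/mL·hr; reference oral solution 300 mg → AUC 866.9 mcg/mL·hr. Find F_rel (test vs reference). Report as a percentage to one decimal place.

F_rel = (AUC_test/D_test) / (AUC_ref/D_ref)
      = (936.4/225) / (866.9/300)
      = 4.16178 / 2.88967 = 1.4402 = 144.02%

F_rel = 144.0%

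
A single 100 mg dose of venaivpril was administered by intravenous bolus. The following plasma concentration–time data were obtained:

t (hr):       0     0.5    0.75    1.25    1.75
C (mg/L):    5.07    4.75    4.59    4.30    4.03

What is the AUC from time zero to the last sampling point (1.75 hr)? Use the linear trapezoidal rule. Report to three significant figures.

AUC = 7.93 mg/L·hr

Trapezoidal AUC_0→1.75:
  [0→0.5]: (5.07+4.75)/2 × 0.5 = 2.455
  [0.5→0.75]: (4.75+4.59)/2 × 0.25 = 1.1675
  [0.75→1.25]: (4.59+4.30)/2 × 0.5 = 2.2225
  [1.25→1.75]: (4.30+4.03)/2 × 0.5 = 2.0825
  Sum = 7.9275 mg/L·hr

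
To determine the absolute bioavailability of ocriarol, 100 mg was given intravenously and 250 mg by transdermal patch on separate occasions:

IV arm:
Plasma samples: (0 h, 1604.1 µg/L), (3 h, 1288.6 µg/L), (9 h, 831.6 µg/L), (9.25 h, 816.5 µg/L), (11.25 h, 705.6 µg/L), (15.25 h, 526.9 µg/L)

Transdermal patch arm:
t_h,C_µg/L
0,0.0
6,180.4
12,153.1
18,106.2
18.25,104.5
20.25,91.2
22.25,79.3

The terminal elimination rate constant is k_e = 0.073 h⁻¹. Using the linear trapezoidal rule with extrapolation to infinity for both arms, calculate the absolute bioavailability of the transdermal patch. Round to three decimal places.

F = 0.069

Trapezoidal AUC_0→15.25 (IV):
  [0→3]: (1604.1+1288.6)/2 × 3 = 4339.05
  [3→9]: (1288.6+831.6)/2 × 6 = 6360.6
  [9→9.25]: (831.6+816.5)/2 × 0.25 = 206.0125
  [9.25→11.25]: (816.5+705.6)/2 × 2 = 1522.1
  [11.25→15.25]: (705.6+526.9)/2 × 4 = 2465.0
  Sum = 14892.7625 µg/L·h
IV tail: 526.9/0.073 = 7217.808; AUC_iv,0→∞ = 14892.7625 + 7217.808 = 22110.5705 µg/L·h
Trapezoidal AUC_0→22.25 (transdermal patch):
  [0→6]: (0.0+180.4)/2 × 6 = 541.2
  [6→12]: (180.4+153.1)/2 × 6 = 1000.5
  [12→18]: (153.1+106.2)/2 × 6 = 777.9
  [18→18.25]: (106.2+104.5)/2 × 0.25 = 26.3375
  [18.25→20.25]: (104.5+91.2)/2 × 2 = 195.7
  [20.25→22.25]: (91.2+79.3)/2 × 2 = 170.5
  Sum = 2712.1375 µg/L·h
transdermal patch tail: 79.3/0.073 = 1086.301; AUC_ev,0→∞ = 2712.1375 + 1086.301 = 3798.4385 µg/L·h
F = (AUC_ev/D_ev)/(AUC_iv/D_iv) = (3798.4385/250)/(22110.5705/100) = 15.193754/221.106 = 0.0687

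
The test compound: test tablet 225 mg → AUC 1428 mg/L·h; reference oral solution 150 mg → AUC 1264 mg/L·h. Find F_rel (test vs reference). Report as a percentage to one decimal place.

F_rel = (AUC_test/D_test) / (AUC_ref/D_ref)
      = (1428/225) / (1264/150)
      = 6.34667 / 8.42667 = 0.7532 = 75.32%

F_rel = 75.3%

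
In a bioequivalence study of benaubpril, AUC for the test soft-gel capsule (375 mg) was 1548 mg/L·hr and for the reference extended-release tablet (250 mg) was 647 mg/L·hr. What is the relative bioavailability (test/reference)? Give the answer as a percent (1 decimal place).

F_rel = 159.5%

F_rel = (AUC_test/D_test) / (AUC_ref/D_ref)
      = (1548/375) / (647/250)
      = 4.128 / 2.588 = 1.5951 = 159.51%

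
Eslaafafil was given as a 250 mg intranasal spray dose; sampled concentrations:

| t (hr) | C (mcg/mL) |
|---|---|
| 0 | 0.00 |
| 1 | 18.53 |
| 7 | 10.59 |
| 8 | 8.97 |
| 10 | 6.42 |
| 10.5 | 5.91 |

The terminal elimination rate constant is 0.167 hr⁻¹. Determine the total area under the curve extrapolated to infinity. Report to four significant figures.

AUC = 160.3 mcg/mL·hr

Trapezoidal AUC_0→10.5:
  [0→1]: (0.00+18.53)/2 × 1 = 9.265
  [1→7]: (18.53+10.59)/2 × 6 = 87.36
  [7→8]: (10.59+8.97)/2 × 1 = 9.78
  [8→10]: (8.97+6.42)/2 × 2 = 15.39
  [10→10.5]: (6.42+5.91)/2 × 0.5 = 3.0825
  Sum = 124.8775 mcg/mL·hr
Extrapolated tail: C_last / k_e = 5.91 / 0.167 = 35.389
AUC_0→∞ = 124.8775 + 35.389 = 160.2665 mcg/mL·hr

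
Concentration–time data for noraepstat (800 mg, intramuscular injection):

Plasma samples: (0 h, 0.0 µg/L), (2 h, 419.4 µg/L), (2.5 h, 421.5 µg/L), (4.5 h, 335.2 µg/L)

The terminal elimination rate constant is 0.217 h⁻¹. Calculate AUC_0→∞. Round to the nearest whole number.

Trapezoidal AUC_0→4.5:
  [0→2]: (0.0+419.4)/2 × 2 = 419.4
  [2→2.5]: (419.4+421.5)/2 × 0.5 = 210.225
  [2.5→4.5]: (421.5+335.2)/2 × 2 = 756.7
  Sum = 1386.325 µg/L·h
Extrapolated tail: C_last / k_e = 335.2 / 0.217 = 1544.700
AUC_0→∞ = 1386.325 + 1544.700 = 2931.025 µg/L·h

AUC = 2931 µg/L·h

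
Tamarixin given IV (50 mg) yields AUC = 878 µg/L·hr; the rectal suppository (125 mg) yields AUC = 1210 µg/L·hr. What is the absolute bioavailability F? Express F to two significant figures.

F = 0.55

F = (AUC_ev / D_ev) / (AUC_iv / D_iv)
  = (1210/125) / (878/50)
  = 9.68 / 17.56 = 0.5513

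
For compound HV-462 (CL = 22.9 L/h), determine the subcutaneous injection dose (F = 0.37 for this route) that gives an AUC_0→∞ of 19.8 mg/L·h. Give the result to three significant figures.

Dose = CL × AUC_0→∞ / F
     = 22.9 × 19.8 / 0.37 = 1225.46 mg

Dose = 1230 mg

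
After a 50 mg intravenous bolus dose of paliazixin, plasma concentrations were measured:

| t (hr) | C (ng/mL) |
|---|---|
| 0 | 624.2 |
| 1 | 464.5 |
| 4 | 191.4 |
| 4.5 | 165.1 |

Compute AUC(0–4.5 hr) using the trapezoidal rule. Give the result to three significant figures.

Trapezoidal AUC_0→4.5:
  [0→1]: (624.2+464.5)/2 × 1 = 544.35
  [1→4]: (464.5+191.4)/2 × 3 = 983.85
  [4→4.5]: (191.4+165.1)/2 × 0.5 = 89.125
  Sum = 1617.325 ng/mL·hr

AUC = 1620 ng/mL·hr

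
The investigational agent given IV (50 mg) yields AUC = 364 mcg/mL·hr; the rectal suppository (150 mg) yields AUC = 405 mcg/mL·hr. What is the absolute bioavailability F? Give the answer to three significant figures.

F = (AUC_ev / D_ev) / (AUC_iv / D_iv)
  = (405/150) / (364/50)
  = 2.7 / 7.28 = 0.3709

F = 0.371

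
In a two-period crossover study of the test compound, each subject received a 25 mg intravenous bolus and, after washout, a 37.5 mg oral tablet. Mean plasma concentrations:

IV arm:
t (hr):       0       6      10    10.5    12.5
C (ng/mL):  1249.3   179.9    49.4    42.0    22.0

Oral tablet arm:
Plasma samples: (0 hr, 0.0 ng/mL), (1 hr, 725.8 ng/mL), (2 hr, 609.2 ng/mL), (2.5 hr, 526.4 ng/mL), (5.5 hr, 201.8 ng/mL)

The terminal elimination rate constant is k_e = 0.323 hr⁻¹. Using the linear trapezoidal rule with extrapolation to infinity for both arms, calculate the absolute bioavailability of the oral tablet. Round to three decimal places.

F = 0.412

Trapezoidal AUC_0→12.5 (IV):
  [0→6]: (1249.3+179.9)/2 × 6 = 4287.6
  [6→10]: (179.9+49.4)/2 × 4 = 458.6
  [10→10.5]: (49.4+42.0)/2 × 0.5 = 22.85
  [10.5→12.5]: (42.0+22.0)/2 × 2 = 64.0
  Sum = 4833.05 ng/mL·hr
IV tail: 22.0/0.323 = 68.111; AUC_iv,0→∞ = 4833.05 + 68.111 = 4901.161 ng/mL·hr
Trapezoidal AUC_0→5.5 (oral tablet):
  [0→1]: (0.0+725.8)/2 × 1 = 362.9
  [1→2]: (725.8+609.2)/2 × 1 = 667.5
  [2→2.5]: (609.2+526.4)/2 × 0.5 = 283.9
  [2.5→5.5]: (526.4+201.8)/2 × 3 = 1092.3
  Sum = 2406.6 ng/mL·hr
oral tablet tail: 201.8/0.323 = 624.768; AUC_ev,0→∞ = 2406.6 + 624.768 = 3031.368 ng/mL·hr
F = (AUC_ev/D_ev)/(AUC_iv/D_iv) = (3031.368/37.5)/(4901.161/25) = 80.83648/196.04644 = 0.4123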